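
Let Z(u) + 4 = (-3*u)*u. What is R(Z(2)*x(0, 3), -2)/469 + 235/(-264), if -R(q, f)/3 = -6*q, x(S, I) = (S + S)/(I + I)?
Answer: -235/264 ≈ -0.89015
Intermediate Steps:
x(S, I) = S/I (x(S, I) = (2*S)/((2*I)) = (2*S)*(1/(2*I)) = S/I)
Z(u) = -4 - 3*u**2 (Z(u) = -4 + (-3*u)*u = -4 - 3*u**2)
R(q, f) = 18*q (R(q, f) = -(-18)*q = 18*q)
R(Z(2)*x(0, 3), -2)/469 + 235/(-264) = (18*((-4 - 3*2**2)*(0/3)))/469 + 235/(-264) = (18*((-4 - 3*4)*(0*(1/3))))*(1/469) + 235*(-1/264) = (18*((-4 - 12)*0))*(1/469) - 235/264 = (18*(-16*0))*(1/469) - 235/264 = (18*0)*(1/469) - 235/264 = 0*(1/469) - 235/264 = 0 - 235/264 = -235/264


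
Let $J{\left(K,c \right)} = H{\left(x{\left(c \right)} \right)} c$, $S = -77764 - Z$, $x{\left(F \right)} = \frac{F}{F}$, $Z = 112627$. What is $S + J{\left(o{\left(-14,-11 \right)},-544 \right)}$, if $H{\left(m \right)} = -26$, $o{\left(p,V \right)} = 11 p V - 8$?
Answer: $-176247$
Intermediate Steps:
$x{\left(F \right)} = 1$
$o{\left(p,V \right)} = -8 + 11 V p$ ($o{\left(p,V \right)} = 11 V p - 8 = -8 + 11 V p$)
$S = -190391$ ($S = -77764 - 112627 = -190391$)
$J{\left(K,c \right)} = - 26 c$
$S + J{\left(o{\left(-14,-11 \right)},-544 \right)} = -190391 - -14144 = -190391 + 14144 = -176247$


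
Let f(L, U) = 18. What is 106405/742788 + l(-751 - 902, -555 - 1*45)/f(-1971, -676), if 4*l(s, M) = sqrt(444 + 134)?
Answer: 106405/742788 + 17*sqrt(2)/72 ≈ 0.47716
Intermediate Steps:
l(s, M) = 17*sqrt(2)/4 (l(s, M) = sqrt(444 + 134)/4 = sqrt(578)/4 = (17*sqrt(2))/4 = 17*sqrt(2)/4)
106405/742788 + l(-751 - 902, -555 - 1*45)/f(-1971, -676) = 106405/742788 + (17*sqrt(2)/4)/18 = 106405*(1/742788) + (17*sqrt(2)/4)*(1/18) = 106405/742788 + 17*sqrt(2)/72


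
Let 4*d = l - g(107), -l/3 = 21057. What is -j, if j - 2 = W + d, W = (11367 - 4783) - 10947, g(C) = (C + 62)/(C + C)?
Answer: 17251779/856 ≈ 20154.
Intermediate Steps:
g(C) = (62 + C)/(2*C) (g(C) = (62 + C)/((2*C)) = (62 + C)*(1/(2*C)) = (62 + C)/(2*C))
l = -63171 (l = -3*21057 = -63171)
d = -13518763/856 (d = (-63171 - (62 + 107)/(2*107))/4 = (-63171 - 169/(2*107))/4 = (-63171 - 1*169/214)/4 = (-63171 - 169/214)/4 = (¼)*(-13518763/214) = -13518763/856 ≈ -15793.)
W = -4363 (W = 6584 - 10947 = -4363)
j = -17251779/856 (j = 2 + (-4363 - 13518763/856) = 2 - 17253491/856 = -17251779/856 ≈ -20154.)
-j = -1*(-17251779/856) = 17251779/856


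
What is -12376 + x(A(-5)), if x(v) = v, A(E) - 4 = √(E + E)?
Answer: -12372 + I*√10 ≈ -12372.0 + 3.1623*I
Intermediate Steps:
A(E) = 4 + √2*√E (A(E) = 4 + √(E + E) = 4 + √(2*E) = 4 + √2*√E)
-12376 + x(A(-5)) = -12376 + (4 + √2*√(-5)) = -12376 + (4 + √2*(I*√5)) = -12376 + (4 + I*√10) = -12372 + I*√10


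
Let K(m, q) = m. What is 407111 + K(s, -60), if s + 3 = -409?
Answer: 406699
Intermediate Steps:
s = -412 (s = -3 - 409 = -412)
407111 + K(s, -60) = 407111 - 412 = 406699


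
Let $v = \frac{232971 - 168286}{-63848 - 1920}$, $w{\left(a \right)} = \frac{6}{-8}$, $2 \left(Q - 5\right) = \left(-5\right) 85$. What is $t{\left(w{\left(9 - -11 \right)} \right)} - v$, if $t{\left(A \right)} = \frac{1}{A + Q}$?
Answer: $\frac{53619533}{54784744} \approx 0.97873$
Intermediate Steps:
$Q = - \frac{415}{2}$ ($Q = 5 + \frac{\left(-5\right) 85}{2} = 5 + \frac{1}{2} \left(-425\right) = 5 - \frac{425}{2} = - \frac{415}{2} \approx -207.5$)
$w{\left(a \right)} = - \frac{3}{4}$ ($w{\left(a \right)} = 6 \left(- \frac{1}{8}\right) = - \frac{3}{4}$)
$v = - \frac{64685}{65768}$ ($v = \frac{64685}{-65768} = 64685 \left(- \frac{1}{65768}\right) = - \frac{64685}{65768} \approx -0.98353$)
$t{\left(A \right)} = \frac{1}{- \frac{415}{2} + A}$ ($t{\left(A \right)} = \frac{1}{A - \frac{415}{2}} = \frac{1}{- \frac{415}{2} + A}$)
$t{\left(w{\left(9 - -11 \right)} \right)} - v = \frac{2}{-415 + 2 \left(- \frac{3}{4}\right)} - - \frac{64685}{65768} = \frac{2}{-415 - \frac{3}{2}} + \frac{64685}{65768} = \frac{2}{- \frac{833}{2}} + \frac{64685}{65768} = 2 \left(- \frac{2}{833}\right) + \frac{64685}{65768} = - \frac{4}{833} + \frac{64685}{65768} = \frac{53619533}{54784744}$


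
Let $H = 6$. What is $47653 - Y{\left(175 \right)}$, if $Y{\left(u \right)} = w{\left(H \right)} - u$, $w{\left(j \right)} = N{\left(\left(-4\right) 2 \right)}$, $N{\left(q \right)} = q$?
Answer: $47836$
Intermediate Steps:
$w{\left(j \right)} = -8$ ($w{\left(j \right)} = \left(-4\right) 2 = -8$)
$Y{\left(u \right)} = -8 - u$
$47653 - Y{\left(175 \right)} = 47653 - \left(-8 - 175\right) = 47653 - -183 = 47653 + 183 = 47836$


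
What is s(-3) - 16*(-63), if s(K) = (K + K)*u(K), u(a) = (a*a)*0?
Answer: 1008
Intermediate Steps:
u(a) = 0 (u(a) = a²*0 = 0)
s(K) = 0 (s(K) = (K + K)*0 = (2*K)*0 = 0)
s(-3) - 16*(-63) = 0 - 16*(-63) = 0 + 1008 = 1008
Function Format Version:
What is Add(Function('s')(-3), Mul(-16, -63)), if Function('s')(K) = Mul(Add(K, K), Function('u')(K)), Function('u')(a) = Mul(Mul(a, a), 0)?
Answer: 1008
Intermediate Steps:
Function('u')(a) = 0 (Function('u')(a) = Mul(Pow(a, 2), 0) = 0)
Function('s')(K) = 0 (Function('s')(K) = Mul(Add(K, K), 0) = Mul(Mul(2, K), 0) = 0)
Add(Function('s')(-3), Mul(-16, -63)) = Add(0, Mul(-16, -63)) = Add(0, 1008) = 1008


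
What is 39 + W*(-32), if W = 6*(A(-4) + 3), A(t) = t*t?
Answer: -3609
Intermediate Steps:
A(t) = t²
W = 114 (W = 6*((-4)² + 3) = 6*(16 + 3) = 6*19 = 114)
39 + W*(-32) = 39 + 114*(-32) = 39 - 3648 = -3609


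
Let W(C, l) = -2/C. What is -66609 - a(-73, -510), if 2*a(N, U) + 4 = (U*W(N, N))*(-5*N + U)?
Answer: -4936261/73 ≈ -67620.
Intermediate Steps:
a(N, U) = -2 - U*(U - 5*N)/N (a(N, U) = -2 + ((U*(-2/N))*(-5*N + U))/2 = -2 + ((-2*U/N)*(U - 5*N))/2 = -2 + (-2*U*(U - 5*N)/N)/2 = -2 - U*(U - 5*N)/N)
-66609 - a(-73, -510) = -66609 - (-2 + 5*(-510) - 1*(-510)²/(-73)) = -66609 - (-2 - 2550 - 1*(-1/73)*260100) = -66609 - (-2 - 2550 + 260100/73) = -66609 - 1*73804/73 = -66609 - 73804/73 = -4936261/73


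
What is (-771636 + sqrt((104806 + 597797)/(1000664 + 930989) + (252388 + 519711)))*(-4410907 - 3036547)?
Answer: 5746723614744 - 37237270*sqrt(52166980016530)/41099 ≈ 5.7402e+12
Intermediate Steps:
(-771636 + sqrt((104806 + 597797)/(1000664 + 930989) + (252388 + 519711)))*(-4410907 - 3036547) = (-771636 + sqrt(702603/1931653 + 772099))*(-7447454) = (-771636 + sqrt(702603*(1/1931653) + 772099))*(-7447454) = (-771636 + sqrt(14949/41099 + 772099))*(-7447454) = (-771636 + sqrt(31732511750/41099))*(-7447454) = (-771636 + 5*sqrt(52166980016530)/41099)*(-7447454) = 5746723614744 - 37237270*sqrt(52166980016530)/41099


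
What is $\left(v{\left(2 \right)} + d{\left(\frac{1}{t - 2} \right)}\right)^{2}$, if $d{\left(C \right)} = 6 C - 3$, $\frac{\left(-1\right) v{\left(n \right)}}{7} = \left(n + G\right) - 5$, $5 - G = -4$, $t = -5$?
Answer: $\frac{103041}{49} \approx 2102.9$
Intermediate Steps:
$G = 9$ ($G = 5 - -4 = 5 + 4 = 9$)
$v{\left(n \right)} = -28 - 7 n$ ($v{\left(n \right)} = - 7 \left(\left(n + 9\right) - 5\right) = - 7 \left(\left(9 + n\right) - 5\right) = - 7 \left(4 + n\right) = -28 - 7 n$)
$d{\left(C \right)} = -3 + 6 C$
$\left(v{\left(2 \right)} + d{\left(\frac{1}{t - 2} \right)}\right)^{2} = \left(\left(-28 - 14\right) - \left(3 - \frac{6}{-5 - 2}\right)\right)^{2} = \left(\left(-28 - 14\right) - \left(3 - \frac{6}{-7}\right)\right)^{2} = \left(-42 + \left(-3 + 6 \left(- \frac{1}{7}\right)\right)\right)^{2} = \left(-42 - \frac{27}{7}\right)^{2} = \left(- \frac{321}{7}\right)^{2} = \frac{103041}{49}$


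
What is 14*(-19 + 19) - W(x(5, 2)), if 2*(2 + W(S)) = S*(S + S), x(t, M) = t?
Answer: -23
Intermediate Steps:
W(S) = -2 + S**2 (W(S) = -2 + (S*(S + S))/2 = -2 + (S*(2*S))/2 = -2 + (2*S**2)/2 = -2 + S**2)
14*(-19 + 19) - W(x(5, 2)) = 14*(-19 + 19) - (-2 + 5**2) = 14*0 - (-2 + 25) = 0 - 1*23 = 0 - 23 = -23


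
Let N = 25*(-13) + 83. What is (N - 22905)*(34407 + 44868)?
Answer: -1834978425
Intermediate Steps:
N = -242 (N = -325 + 83 = -242)
(N - 22905)*(34407 + 44868) = (-242 - 22905)*(34407 + 44868) = -23147*79275 = -1834978425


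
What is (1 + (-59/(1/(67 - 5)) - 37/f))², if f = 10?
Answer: 1340072449/100 ≈ 1.3401e+7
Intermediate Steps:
(1 + (-59/(1/(67 - 5)) - 37/f))² = (1 + (-59/(1/(67 - 5)) - 37/10))² = (1 + (-59/(1/62) - 37*⅒))² = (1 + (-59/1/62 - 37/10))² = (1 + (-59*62 - 37/10))² = (1 + (-3658 - 37/10))² = (1 - 36617/10)² = (-36607/10)² = 1340072449/100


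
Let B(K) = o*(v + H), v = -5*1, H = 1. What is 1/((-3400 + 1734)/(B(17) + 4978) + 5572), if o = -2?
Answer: 2493/13890163 ≈ 0.00017948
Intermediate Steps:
v = -5
B(K) = 8 (B(K) = -2*(-5 + 1) = -2*(-4) = 8)
1/((-3400 + 1734)/(B(17) + 4978) + 5572) = 1/((-3400 + 1734)/(8 + 4978) + 5572) = 1/(-1666/4986 + 5572) = 1/(-1666*1/4986 + 5572) = 1/(-833/2493 + 5572) = 1/(13890163/2493) = 2493/13890163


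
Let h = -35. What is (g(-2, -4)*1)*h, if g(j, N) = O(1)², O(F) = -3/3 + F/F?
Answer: 0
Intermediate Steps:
O(F) = 0 (O(F) = -3*⅓ + 1 = -1 + 1 = 0)
g(j, N) = 0 (g(j, N) = 0² = 0)
(g(-2, -4)*1)*h = (0*1)*(-35) = 0*(-35) = 0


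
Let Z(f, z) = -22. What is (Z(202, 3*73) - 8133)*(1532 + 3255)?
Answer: -39037985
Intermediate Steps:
(Z(202, 3*73) - 8133)*(1532 + 3255) = (-22 - 8133)*(1532 + 3255) = -8155*4787 = -39037985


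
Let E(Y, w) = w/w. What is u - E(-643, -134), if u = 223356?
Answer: 223355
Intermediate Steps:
E(Y, w) = 1
u - E(-643, -134) = 223356 - 1*1 = 223356 - 1 = 223355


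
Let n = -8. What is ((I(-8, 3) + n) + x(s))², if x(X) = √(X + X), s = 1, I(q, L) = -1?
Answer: (9 - √2)² ≈ 57.544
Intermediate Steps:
x(X) = √2*√X (x(X) = √(2*X) = √2*√X)
((I(-8, 3) + n) + x(s))² = ((-1 - 8) + √2*√1)² = (-9 + √2*1)² = (-9 + √2)²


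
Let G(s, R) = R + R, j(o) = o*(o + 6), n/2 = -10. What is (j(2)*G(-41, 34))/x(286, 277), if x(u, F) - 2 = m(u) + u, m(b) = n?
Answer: 272/67 ≈ 4.0597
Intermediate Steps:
n = -20 (n = 2*(-10) = -20)
j(o) = o*(6 + o)
m(b) = -20
x(u, F) = -18 + u (x(u, F) = 2 + (-20 + u) = -18 + u)
G(s, R) = 2*R
(j(2)*G(-41, 34))/x(286, 277) = ((2*(6 + 2))*(2*34))/(-18 + 286) = ((2*8)*68)/268 = (16*68)*(1/268) = 1088*(1/268) = 272/67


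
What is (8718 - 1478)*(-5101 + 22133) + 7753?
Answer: 123319433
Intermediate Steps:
(8718 - 1478)*(-5101 + 22133) + 7753 = 7240*17032 + 7753 = 123311680 + 7753 = 123319433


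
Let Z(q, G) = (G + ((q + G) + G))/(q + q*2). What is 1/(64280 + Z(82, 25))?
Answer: 246/15813037 ≈ 1.5557e-5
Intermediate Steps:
Z(q, G) = (q + 3*G)/(3*q) (Z(q, G) = (G + ((G + q) + G))/(q + 2*q) = (G + (q + 2*G))/((3*q)) = (q + 3*G)*(1/(3*q)) = (q + 3*G)/(3*q))
1/(64280 + Z(82, 25)) = 1/(64280 + (25 + (1/3)*82)/82) = 1/(64280 + (25 + 82/3)/82) = 1/(64280 + (1/82)*(157/3)) = 1/(64280 + 157/246) = 1/(15813037/246) = 246/15813037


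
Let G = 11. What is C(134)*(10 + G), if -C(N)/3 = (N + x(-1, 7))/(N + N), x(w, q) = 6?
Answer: -2205/67 ≈ -32.910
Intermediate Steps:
C(N) = -3*(6 + N)/(2*N) (C(N) = -3*(N + 6)/(N + N) = -3*(6 + N)/(2*N))
C(134)*(10 + G) = (-3/2 - 9/134)*(10 + 11) = (-3/2 - 9*1/134)*21 = (-3/2 - 9/134)*21 = -105/67*21 = -2205/67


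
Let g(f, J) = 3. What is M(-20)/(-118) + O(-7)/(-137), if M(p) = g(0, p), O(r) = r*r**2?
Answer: 40063/16166 ≈ 2.4782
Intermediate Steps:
O(r) = r**3
M(p) = 3
M(-20)/(-118) + O(-7)/(-137) = 3/(-118) + (-7)**3/(-137) = 3*(-1/118) - 343*(-1/137) = -3/118 + 343/137 = 40063/16166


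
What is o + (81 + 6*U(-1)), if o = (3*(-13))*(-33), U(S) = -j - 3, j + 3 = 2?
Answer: 1356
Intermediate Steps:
j = -1 (j = -3 + 2 = -1)
U(S) = -2 (U(S) = -1*(-1) - 3 = 1 - 3 = -2)
o = 1287 (o = -39*(-33) = 1287)
o + (81 + 6*U(-1)) = 1287 + (81 + 6*(-2)) = 1287 + (81 - 12) = 1287 + 69 = 1356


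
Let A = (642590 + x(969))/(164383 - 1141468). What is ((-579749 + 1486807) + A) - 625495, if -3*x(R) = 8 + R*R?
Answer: 825331962764/2931255 ≈ 2.8156e+5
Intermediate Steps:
x(R) = -8/3 - R²/3 (x(R) = -(8 + R*R)/3 = -(8 + R²)/3 = -8/3 - R²/3)
A = -988801/2931255 (A = (642590 + (-8/3 - ⅓*969²))/(164383 - 1141468) = (642590 + (-8/3 - ⅓*938961))/(-977085) = (642590 + (-8/3 - 312987))*(-1/977085) = (642590 - 938969/3)*(-1/977085) = (988801/3)*(-1/977085) = -988801/2931255 ≈ -0.33733)
((-579749 + 1486807) + A) - 625495 = ((-579749 + 1486807) - 988801/2931255) - 625495 = (907058 - 988801/2931255) - 625495 = 2658817308989/2931255 - 625495 = 825331962764/2931255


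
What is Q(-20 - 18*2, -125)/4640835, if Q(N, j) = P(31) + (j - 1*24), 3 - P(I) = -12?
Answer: -134/4640835 ≈ -2.8874e-5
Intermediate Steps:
P(I) = 15 (P(I) = 3 - 1*(-12) = 3 + 12 = 15)
Q(N, j) = -9 + j (Q(N, j) = 15 + (j - 1*24) = 15 + (j - 24) = 15 + (-24 + j) = -9 + j)
Q(-20 - 18*2, -125)/4640835 = (-9 - 125)/4640835 = -134*1/4640835 = -134/4640835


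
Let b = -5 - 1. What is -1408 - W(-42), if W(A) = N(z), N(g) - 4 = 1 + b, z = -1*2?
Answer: -1407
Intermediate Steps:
z = -2
b = -6
N(g) = -1 (N(g) = 4 + (1 - 6) = 4 - 5 = -1)
W(A) = -1
-1408 - W(-42) = -1408 - 1*(-1) = -1408 + 1 = -1407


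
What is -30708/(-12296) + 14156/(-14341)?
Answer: 66580313/44084234 ≈ 1.5103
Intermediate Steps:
-30708/(-12296) + 14156/(-14341) = -30708*(-1/12296) + 14156*(-1/14341) = 7677/3074 - 14156/14341 = 66580313/44084234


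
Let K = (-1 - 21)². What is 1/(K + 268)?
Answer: 1/752 ≈ 0.0013298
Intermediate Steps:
K = 484 (K = (-22)² = 484)
1/(K + 268) = 1/(484 + 268) = 1/752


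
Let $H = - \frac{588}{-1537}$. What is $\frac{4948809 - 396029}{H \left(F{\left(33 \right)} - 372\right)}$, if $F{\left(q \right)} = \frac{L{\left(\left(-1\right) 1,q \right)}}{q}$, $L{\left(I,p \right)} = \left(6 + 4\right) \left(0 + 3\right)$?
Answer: $- \frac{19243462865}{600054} \approx -32070.0$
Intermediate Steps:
$L{\left(I,p \right)} = 30$ ($L{\left(I,p \right)} = 10 \cdot 3 = 30$)
$F{\left(q \right)} = \frac{30}{q}$
$H = \frac{588}{1537}$ ($H = \left(-588\right) \left(- \frac{1}{1537}\right) = \frac{588}{1537} \approx 0.38256$)
$\frac{4948809 - 396029}{H \left(F{\left(33 \right)} - 372\right)} = \frac{4948809 - 396029}{\frac{588}{1537} \left(\frac{30}{33} - 372\right)} = \frac{4552780}{\frac{588}{1537} \left(30 \cdot \frac{1}{33} - 372\right)} = \frac{4552780}{\frac{588}{1537} \left(\frac{10}{11} - 372\right)} = \frac{4552780}{\frac{588}{1537} \left(- \frac{4082}{11}\right)} = \frac{4552780}{- \frac{2400216}{16907}} = 4552780 \left(- \frac{16907}{2400216}\right) = - \frac{19243462865}{600054}$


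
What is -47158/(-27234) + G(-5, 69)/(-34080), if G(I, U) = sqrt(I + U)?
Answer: 1969273/1137420 ≈ 1.7313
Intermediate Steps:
-47158/(-27234) + G(-5, 69)/(-34080) = -47158/(-27234) + sqrt(-5 + 69)/(-34080) = -47158*(-1/27234) + sqrt(64)*(-1/34080) = 1387/801 + 8*(-1/34080) = 1387/801 - 1/4260 = 1969273/1137420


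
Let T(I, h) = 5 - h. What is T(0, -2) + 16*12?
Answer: 199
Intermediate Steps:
T(0, -2) + 16*12 = (5 - 1*(-2)) + 16*12 = (5 + 2) + 192 = 7 + 192 = 199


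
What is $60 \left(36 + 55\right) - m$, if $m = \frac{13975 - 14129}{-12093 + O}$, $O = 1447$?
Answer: $\frac{29063503}{5323} \approx 5460.0$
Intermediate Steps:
$m = \frac{77}{5323}$ ($m = \frac{13975 - 14129}{-12093 + 1447} = - \frac{154}{-10646} = \left(-154\right) \left(- \frac{1}{10646}\right) = \frac{77}{5323} \approx 0.014466$)
$60 \left(36 + 55\right) - m = 60 \left(36 + 55\right) - \frac{77}{5323} = 60 \cdot 91 - \frac{77}{5323} = 5460 - \frac{77}{5323} = \frac{29063503}{5323}$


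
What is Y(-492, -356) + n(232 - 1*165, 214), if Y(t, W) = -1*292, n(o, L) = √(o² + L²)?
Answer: -292 + √50285 ≈ -67.757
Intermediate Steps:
n(o, L) = √(L² + o²)
Y(t, W) = -292
Y(-492, -356) + n(232 - 1*165, 214) = -292 + √(214² + (232 - 1*165)²) = -292 + √(45796 + (232 - 165)²) = -292 + √(45796 + 67²) = -292 + √(45796 + 4489) = -292 + √50285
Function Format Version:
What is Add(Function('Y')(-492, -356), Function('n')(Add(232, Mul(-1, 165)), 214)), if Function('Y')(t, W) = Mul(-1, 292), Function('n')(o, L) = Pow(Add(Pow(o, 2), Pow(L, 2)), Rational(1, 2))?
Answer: Add(-292, Pow(50285, Rational(1, 2))) ≈ -67.757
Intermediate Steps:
Function('n')(o, L) = Pow(Add(Pow(L, 2), Pow(o, 2)), Rational(1, 2))
Function('Y')(t, W) = -292
Add(Function('Y')(-492, -356), Function('n')(Add(232, Mul(-1, 165)), 214)) = Add(-292, Pow(Add(Pow(214, 2), Pow(Add(232, Mul(-1, 165)), 2)), Rational(1, 2))) = Add(-292, Pow(Add(45796, Pow(Add(232, -165), 2)), Rational(1, 2))) = Add(-292, Pow(Add(45796, Pow(67, 2)), Rational(1, 2))) = Add(-292, Pow(Add(45796, 4489), Rational(1, 2))) = Add(-292, Pow(50285, Rational(1, 2)))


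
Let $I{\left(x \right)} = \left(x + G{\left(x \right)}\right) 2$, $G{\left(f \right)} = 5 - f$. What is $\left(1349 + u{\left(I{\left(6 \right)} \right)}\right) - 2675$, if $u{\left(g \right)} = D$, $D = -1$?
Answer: $-1327$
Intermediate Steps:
$I{\left(x \right)} = 10$ ($I{\left(x \right)} = \left(x - \left(-5 + x\right)\right) 2 = 5 \cdot 2 = 10$)
$u{\left(g \right)} = -1$
$\left(1349 + u{\left(I{\left(6 \right)} \right)}\right) - 2675 = \left(1349 - 1\right) - 2675 = 1348 - 2675 = -1327$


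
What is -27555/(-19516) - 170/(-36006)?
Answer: 29278325/20667444 ≈ 1.4166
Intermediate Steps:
-27555/(-19516) - 170/(-36006) = -27555*(-1/19516) - 170*(-1/36006) = 27555/19516 + 5/1059 = 29278325/20667444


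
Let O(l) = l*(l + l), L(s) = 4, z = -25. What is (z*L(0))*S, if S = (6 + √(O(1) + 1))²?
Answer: -3900 - 1200*√3 ≈ -5978.5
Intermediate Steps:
O(l) = 2*l² (O(l) = l*(2*l) = 2*l²)
S = (6 + √3)² (S = (6 + √(2*1² + 1))² = (6 + √(2*1 + 1))² = (6 + √(2 + 1))² = (6 + √3)² ≈ 59.785)
(z*L(0))*S = (-25*4)*(6 + √3)² = -100*(6 + √3)²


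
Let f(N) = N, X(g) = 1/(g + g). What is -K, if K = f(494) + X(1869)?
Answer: -1846573/3738 ≈ -494.00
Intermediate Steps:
X(g) = 1/(2*g)
K = 1846573/3738 (K = 494 + (½)/1869 = 494 + (½)*(1/1869) = 494 + 1/3738 = 1846573/3738 ≈ 494.00)
-K = -1*1846573/3738 = -1846573/3738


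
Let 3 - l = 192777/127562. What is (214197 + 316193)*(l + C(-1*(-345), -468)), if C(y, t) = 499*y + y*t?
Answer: 361849428007305/63781 ≈ 5.6733e+9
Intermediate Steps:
C(y, t) = 499*y + t*y
l = 189909/127562 (l = 3 - 192777/127562 = 189909/127562 ≈ 1.4888)
(214197 + 316193)*(l + C(-1*(-345), -468)) = (214197 + 316193)*(189909/127562 + (-1*(-345))*(499 - 468)) = 530390*(189909/127562 + 345*31) = 530390*(189909/127562 + 10695) = 530390*(1364465499/127562) = 361849428007305/63781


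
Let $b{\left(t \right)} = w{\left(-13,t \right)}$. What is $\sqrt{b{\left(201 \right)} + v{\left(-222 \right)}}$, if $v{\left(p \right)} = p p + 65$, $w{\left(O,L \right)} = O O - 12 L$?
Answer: $3 \sqrt{5234} \approx 217.04$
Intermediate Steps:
$w{\left(O,L \right)} = O^{2} - 12 L$
$b{\left(t \right)} = 169 - 12 t$ ($b{\left(t \right)} = \left(-13\right)^{2} - 12 t = 169 - 12 t$)
$v{\left(p \right)} = 65 + p^{2}$ ($v{\left(p \right)} = p^{2} + 65 = 65 + p^{2}$)
$\sqrt{b{\left(201 \right)} + v{\left(-222 \right)}} = \sqrt{\left(169 - 2412\right) + \left(65 + \left(-222\right)^{2}\right)} = \sqrt{\left(169 - 2412\right) + \left(65 + 49284\right)} = \sqrt{-2243 + 49349} = \sqrt{47106} = 3 \sqrt{5234}$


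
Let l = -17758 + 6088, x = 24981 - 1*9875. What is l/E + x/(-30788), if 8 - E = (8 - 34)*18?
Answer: -22905401/915943 ≈ -25.007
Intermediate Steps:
x = 15106 (x = 24981 - 9875 = 15106)
E = 476 (E = 8 - (8 - 34)*18 = 8 - (-26)*18 = 8 - 1*(-468) = 8 + 468 = 476)
l = -11670
l/E + x/(-30788) = -11670/476 + 15106/(-30788) = -11670*1/476 + 15106*(-1/30788) = -5835/238 - 7553/15394 = -22905401/915943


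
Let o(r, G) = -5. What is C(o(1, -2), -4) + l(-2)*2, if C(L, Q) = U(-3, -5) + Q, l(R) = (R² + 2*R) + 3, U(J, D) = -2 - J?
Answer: 3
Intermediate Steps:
l(R) = 3 + R² + 2*R
C(L, Q) = 1 + Q (C(L, Q) = (-2 - 1*(-3)) + Q = (-2 + 3) + Q = 1 + Q)
C(o(1, -2), -4) + l(-2)*2 = (1 - 4) + (3 + (-2)² + 2*(-2))*2 = -3 + (3 + 4 - 4)*2 = -3 + 3*2 = -3 + 6 = 3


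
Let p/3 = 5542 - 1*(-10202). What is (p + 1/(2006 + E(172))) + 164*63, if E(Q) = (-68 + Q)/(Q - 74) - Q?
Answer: 5176039801/89918 ≈ 57564.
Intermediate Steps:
p = 47232 (p = 3*(5542 - 1*(-10202)) = 3*(5542 + 10202) = 3*15744 = 47232)
E(Q) = -Q + (-68 + Q)/(-74 + Q) (E(Q) = (-68 + Q)/(-74 + Q) - Q = -Q + (-68 + Q)/(-74 + Q))
(p + 1/(2006 + E(172))) + 164*63 = (47232 + 1/(2006 + (-68 - 1*172² + 75*172)/(-74 + 172))) + 164*63 = (47232 + 1/(2006 + (-68 - 1*29584 + 12900)/98)) + 10332 = (47232 + 1/(2006 + (-68 - 29584 + 12900)/98)) + 10332 = (47232 + 1/(2006 + (1/98)*(-16752))) + 10332 = (47232 + 1/(2006 - 8376/49)) + 10332 = (47232 + 1/(89918/49)) + 10332 = (47232 + 49/89918) + 10332 = 4247007025/89918 + 10332 = 5176039801/89918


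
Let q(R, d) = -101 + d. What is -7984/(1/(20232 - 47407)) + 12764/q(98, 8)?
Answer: 20177750836/93 ≈ 2.1697e+8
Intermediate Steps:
-7984/(1/(20232 - 47407)) + 12764/q(98, 8) = -7984/(1/(20232 - 47407)) + 12764/(-101 + 8) = -7984/(1/(-27175)) + 12764/(-93) = -7984/(-1/27175) + 12764*(-1/93) = -7984*(-27175) - 12764/93 = 216965200 - 12764/93 = 20177750836/93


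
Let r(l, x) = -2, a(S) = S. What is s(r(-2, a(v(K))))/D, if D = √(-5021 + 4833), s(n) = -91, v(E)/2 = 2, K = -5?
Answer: 91*I*√47/94 ≈ 6.6369*I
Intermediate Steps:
v(E) = 4 (v(E) = 2*2 = 4)
D = 2*I*√47 (D = √(-188) = 2*I*√47 ≈ 13.711*I)
s(r(-2, a(v(K))))/D = -91*(-I*√47/94) = -(-91)*I*√47/94 = 91*I*√47/94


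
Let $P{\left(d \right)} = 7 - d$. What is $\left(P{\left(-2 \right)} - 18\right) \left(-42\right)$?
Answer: $378$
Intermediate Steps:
$\left(P{\left(-2 \right)} - 18\right) \left(-42\right) = \left(\left(7 - -2\right) - 18\right) \left(-42\right) = \left(\left(7 + 2\right) - 18\right) \left(-42\right) = \left(9 - 18\right) \left(-42\right) = \left(-9\right) \left(-42\right) = 378$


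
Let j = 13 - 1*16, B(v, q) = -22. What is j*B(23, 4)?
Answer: 66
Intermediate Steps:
j = -3 (j = 13 - 16 = -3)
j*B(23, 4) = -3*(-22) = 66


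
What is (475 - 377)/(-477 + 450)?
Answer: -98/27 ≈ -3.6296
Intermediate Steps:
(475 - 377)/(-477 + 450) = 98/(-27) = 98*(-1/27) = -98/27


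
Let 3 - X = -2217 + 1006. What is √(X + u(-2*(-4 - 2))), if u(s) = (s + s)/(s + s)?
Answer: 9*√15 ≈ 34.857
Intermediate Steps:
u(s) = 1 (u(s) = (2*s)/((2*s)) = (2*s)*(1/(2*s)) = 1)
X = 1214 (X = 3 - (-2217 + 1006) = 3 - 1*(-1211) = 3 + 1211 = 1214)
√(X + u(-2*(-4 - 2))) = √(1214 + 1) = √1215 = 9*√15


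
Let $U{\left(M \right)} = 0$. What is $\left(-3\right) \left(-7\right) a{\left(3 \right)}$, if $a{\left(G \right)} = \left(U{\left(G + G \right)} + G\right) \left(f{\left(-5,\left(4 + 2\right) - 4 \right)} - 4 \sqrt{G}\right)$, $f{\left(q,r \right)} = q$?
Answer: $-315 - 252 \sqrt{3} \approx -751.48$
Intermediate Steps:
$a{\left(G \right)} = G \left(-5 - 4 \sqrt{G}\right)$ ($a{\left(G \right)} = \left(0 + G\right) \left(-5 - 4 \sqrt{G}\right) = G \left(-5 - 4 \sqrt{G}\right)$)
$\left(-3\right) \left(-7\right) a{\left(3 \right)} = \left(-3\right) \left(-7\right) \left(\left(-5\right) 3 - 4 \cdot 3^{\frac{3}{2}}\right) = 21 \left(-15 - 4 \cdot 3 \sqrt{3}\right) = 21 \left(-15 - 12 \sqrt{3}\right) = -315 - 252 \sqrt{3}$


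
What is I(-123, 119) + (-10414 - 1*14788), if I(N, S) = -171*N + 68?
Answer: -4101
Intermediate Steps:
I(N, S) = 68 - 171*N
I(-123, 119) + (-10414 - 1*14788) = (68 - 171*(-123)) + (-10414 - 1*14788) = (68 + 21033) + (-10414 - 14788) = 21101 - 25202 = -4101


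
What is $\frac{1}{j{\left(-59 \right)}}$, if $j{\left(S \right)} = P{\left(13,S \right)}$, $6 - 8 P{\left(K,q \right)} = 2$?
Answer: $2$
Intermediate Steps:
$P{\left(K,q \right)} = \frac{1}{2}$ ($P{\left(K,q \right)} = \frac{3}{4} - \frac{1}{4} = \frac{1}{2}$)
$j{\left(S \right)} = \frac{1}{2}$
$\frac{1}{j{\left(-59 \right)}} = \frac{1}{\frac{1}{2}} = 2$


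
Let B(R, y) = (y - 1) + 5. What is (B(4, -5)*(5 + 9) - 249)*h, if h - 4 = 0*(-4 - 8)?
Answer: -1052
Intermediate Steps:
B(R, y) = 4 + y (B(R, y) = (-1 + y) + 5 = 4 + y)
h = 4 (h = 4 + 0*(-4 - 8) = 4 + 0*(-12) = 4 + 0 = 4)
(B(4, -5)*(5 + 9) - 249)*h = ((4 - 5)*(5 + 9) - 249)*4 = (-1*14 - 249)*4 = (-14 - 249)*4 = -263*4 = -1052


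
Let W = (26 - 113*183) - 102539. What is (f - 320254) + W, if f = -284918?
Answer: -728364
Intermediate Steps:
W = -123192 (W = (26 - 20679) - 102539 = -20653 - 102539 = -123192)
(f - 320254) + W = (-284918 - 320254) - 123192 = -605172 - 123192 = -728364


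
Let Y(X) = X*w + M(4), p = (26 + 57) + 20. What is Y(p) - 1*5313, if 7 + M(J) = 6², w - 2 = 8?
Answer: -4254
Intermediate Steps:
w = 10 (w = 2 + 8 = 10)
M(J) = 29 (M(J) = -7 + 6² = -7 + 36 = 29)
p = 103 (p = 83 + 20 = 103)
Y(X) = 29 + 10*X (Y(X) = X*10 + 29 = 10*X + 29 = 29 + 10*X)
Y(p) - 1*5313 = (29 + 10*103) - 1*5313 = (29 + 1030) - 5313 = 1059 - 5313 = -4254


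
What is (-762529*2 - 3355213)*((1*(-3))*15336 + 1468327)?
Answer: -6941302168449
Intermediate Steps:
(-762529*2 - 3355213)*((1*(-3))*15336 + 1468327) = (-1525058 - 3355213)*(-3*15336 + 1468327) = -4880271*(-46008 + 1468327) = -4880271*1422319 = -6941302168449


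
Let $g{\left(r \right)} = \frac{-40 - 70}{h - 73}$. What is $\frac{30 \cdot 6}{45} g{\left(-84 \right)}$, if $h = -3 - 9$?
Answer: $\frac{88}{17} \approx 5.1765$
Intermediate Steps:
$h = -12$
$g{\left(r \right)} = \frac{22}{17}$ ($g{\left(r \right)} = \frac{-40 - 70}{-12 - 73} = - \frac{110}{-85} = \left(-110\right) \left(- \frac{1}{85}\right) = \frac{22}{17}$)
$\frac{30 \cdot 6}{45} g{\left(-84 \right)} = \frac{30 \cdot 6}{45} \cdot \frac{22}{17} = 180 \cdot \frac{1}{45} \cdot \frac{22}{17} = 4 \cdot \frac{22}{17} = \frac{88}{17}$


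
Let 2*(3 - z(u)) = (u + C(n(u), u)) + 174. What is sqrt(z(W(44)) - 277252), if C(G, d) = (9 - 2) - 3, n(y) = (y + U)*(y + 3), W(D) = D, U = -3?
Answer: 4*I*sqrt(17335) ≈ 526.65*I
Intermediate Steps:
n(y) = (-3 + y)*(3 + y) (n(y) = (y - 3)*(y + 3) = (-3 + y)*(3 + y))
C(G, d) = 4 (C(G, d) = 7 - 3 = 4)
z(u) = -86 - u/2 (z(u) = 3 - ((u + 4) + 174)/2 = 3 - ((4 + u) + 174)/2 = 3 - (178 + u)/2 = 3 + (-89 - u/2) = -86 - u/2)
sqrt(z(W(44)) - 277252) = sqrt((-86 - 1/2*44) - 277252) = sqrt((-86 - 22) - 277252) = sqrt(-108 - 277252) = sqrt(-277360) = 4*I*sqrt(17335)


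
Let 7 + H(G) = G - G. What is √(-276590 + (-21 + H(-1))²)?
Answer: I*√275806 ≈ 525.17*I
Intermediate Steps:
H(G) = -7 (H(G) = -7 + (G - G) = -7 + 0 = -7)
√(-276590 + (-21 + H(-1))²) = √(-276590 + (-21 - 7)²) = √(-276590 + (-28)²) = √(-276590 + 784) = √(-275806) = I*√275806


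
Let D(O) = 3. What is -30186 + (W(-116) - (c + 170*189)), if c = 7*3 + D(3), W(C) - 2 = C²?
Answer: -48882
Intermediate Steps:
W(C) = 2 + C²
c = 24 (c = 7*3 + 3 = 21 + 3 = 24)
-30186 + (W(-116) - (c + 170*189)) = -30186 + ((2 + (-116)²) - (24 + 170*189)) = -30186 + ((2 + 13456) - (24 + 32130)) = -30186 + (13458 - 1*32154) = -30186 + (13458 - 32154) = -30186 - 18696 = -48882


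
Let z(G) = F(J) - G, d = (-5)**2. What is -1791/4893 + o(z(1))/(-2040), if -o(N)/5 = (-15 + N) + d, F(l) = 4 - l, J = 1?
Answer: -18667/55454 ≈ -0.33662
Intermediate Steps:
d = 25
z(G) = 3 - G (z(G) = (4 - 1*1) - G = (4 - 1) - G = 3 - G)
o(N) = -50 - 5*N (o(N) = -5*((-15 + N) + 25) = -5*(10 + N) = -50 - 5*N)
-1791/4893 + o(z(1))/(-2040) = -1791/4893 + (-50 - 5*(3 - 1*1))/(-2040) = -1791*1/4893 + (-50 - 5*(3 - 1))*(-1/2040) = -597/1631 + (-50 - 5*2)*(-1/2040) = -597/1631 + (-50 - 10)*(-1/2040) = -597/1631 - 60*(-1/2040) = -597/1631 + 1/34 = -18667/55454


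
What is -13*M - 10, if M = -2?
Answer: 16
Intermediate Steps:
-13*M - 10 = -13*(-2) - 10 = 26 - 10 = 16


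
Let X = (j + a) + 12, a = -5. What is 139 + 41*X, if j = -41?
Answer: -1255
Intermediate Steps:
X = -34 (X = (-41 - 5) + 12 = -46 + 12 = -34)
139 + 41*X = 139 + 41*(-34) = 139 - 1394 = -1255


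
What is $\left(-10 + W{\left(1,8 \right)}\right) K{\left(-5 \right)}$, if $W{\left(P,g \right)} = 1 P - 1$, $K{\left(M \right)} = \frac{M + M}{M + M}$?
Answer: $-10$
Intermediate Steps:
$K{\left(M \right)} = 1$ ($K{\left(M \right)} = \frac{2 M}{2 M} = 2 M \frac{1}{2 M} = 1$)
$W{\left(P,g \right)} = -1 + P$ ($W{\left(P,g \right)} = P - 1 = -1 + P$)
$\left(-10 + W{\left(1,8 \right)}\right) K{\left(-5 \right)} = \left(-10 + \left(-1 + 1\right)\right) 1 = \left(-10 + 0\right) 1 = \left(-10\right) 1 = -10$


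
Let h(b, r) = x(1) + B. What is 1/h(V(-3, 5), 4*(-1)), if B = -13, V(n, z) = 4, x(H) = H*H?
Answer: -1/12 ≈ -0.083333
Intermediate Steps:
x(H) = H²
h(b, r) = -12 (h(b, r) = 1² - 13 = 1 - 13 = -12)
1/h(V(-3, 5), 4*(-1)) = 1/(-12) = -1/12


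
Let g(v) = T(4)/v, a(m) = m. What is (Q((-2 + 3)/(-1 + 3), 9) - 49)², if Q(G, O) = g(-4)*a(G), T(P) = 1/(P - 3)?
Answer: 154449/64 ≈ 2413.3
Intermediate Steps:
T(P) = 1/(-3 + P)
g(v) = 1/v (g(v) = 1/((-3 + 4)*v) = 1/(1*v) = 1/v)
Q(G, O) = -G/4 (Q(G, O) = G/(-4) = -G/4)
(Q((-2 + 3)/(-1 + 3), 9) - 49)² = (-(-2 + 3)/(4*(-1 + 3)) - 49)² = (-1/(4*2) - 49)² = (-¼*½ - 49)² = (-⅛ - 49)² = (-393/8)² = 154449/64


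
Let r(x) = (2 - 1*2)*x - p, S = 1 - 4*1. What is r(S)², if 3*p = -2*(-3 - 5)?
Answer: 256/9 ≈ 28.444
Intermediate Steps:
p = 16/3 (p = (-2*(-3 - 5))/3 = (-2*(-8))/3 = (⅓)*16 = 16/3 ≈ 5.3333)
S = -3 (S = 1 - 4 = -3)
r(x) = -16/3 (r(x) = (2 - 1*2)*x - 1*16/3 = (2 - 2)*x - 16/3 = 0*x - 16/3 = 0 - 16/3 = -16/3)
r(S)² = (-16/3)² = 256/9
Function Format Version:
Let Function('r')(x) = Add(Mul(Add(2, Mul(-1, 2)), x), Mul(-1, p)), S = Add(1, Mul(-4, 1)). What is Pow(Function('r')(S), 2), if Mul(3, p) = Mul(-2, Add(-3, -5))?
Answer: Rational(256, 9) ≈ 28.444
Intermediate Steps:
p = Rational(16, 3) (p = Mul(Rational(1, 3), Mul(-2, Add(-3, -5))) = Mul(Rational(1, 3), Mul(-2, -8)) = Mul(Rational(1, 3), 16) = Rational(16, 3) ≈ 5.3333)
S = -3 (S = Add(1, -4) = -3)
Function('r')(x) = Rational(-16, 3) (Function('r')(x) = Add(Mul(Add(2, Mul(-1, 2)), x), Mul(-1, Rational(16, 3))) = Add(Mul(Add(2, -2), x), Rational(-16, 3)) = Add(Mul(0, x), Rational(-16, 3)) = Add(0, Rational(-16, 3)) = Rational(-16, 3))
Pow(Function('r')(S), 2) = Pow(Rational(-16, 3), 2) = Rational(256, 9)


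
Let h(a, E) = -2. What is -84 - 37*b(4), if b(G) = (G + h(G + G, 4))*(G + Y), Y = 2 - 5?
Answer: -158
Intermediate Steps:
Y = -3
b(G) = (-3 + G)*(-2 + G) (b(G) = (G - 2)*(G - 3) = (-2 + G)*(-3 + G) = (-3 + G)*(-2 + G))
-84 - 37*b(4) = -84 - 37*(6 + 4² - 5*4) = -84 - 37*(6 + 16 - 20) = -84 - 37*2 = -84 - 74 = -158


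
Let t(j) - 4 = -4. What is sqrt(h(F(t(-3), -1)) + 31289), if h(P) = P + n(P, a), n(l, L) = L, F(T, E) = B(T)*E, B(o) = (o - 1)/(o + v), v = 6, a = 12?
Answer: sqrt(1126842)/6 ≈ 176.92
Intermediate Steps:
B(o) = (-1 + o)/(6 + o) (B(o) = (o - 1)/(o + 6) = (-1 + o)/(6 + o))
t(j) = 0 (t(j) = 4 - 4 = 0)
F(T, E) = E*(-1 + T)/(6 + T) (F(T, E) = ((-1 + T)/(6 + T))*E = E*(-1 + T)/(6 + T))
h(P) = 12 + P (h(P) = P + 12 = 12 + P)
sqrt(h(F(t(-3), -1)) + 31289) = sqrt((12 - (-1 + 0)/(6 + 0)) + 31289) = sqrt((12 - 1*(-1)/6) + 31289) = sqrt((12 - 1*1/6*(-1)) + 31289) = sqrt((12 + 1/6) + 31289) = sqrt(73/6 + 31289) = sqrt(187807/6) = sqrt(1126842)/6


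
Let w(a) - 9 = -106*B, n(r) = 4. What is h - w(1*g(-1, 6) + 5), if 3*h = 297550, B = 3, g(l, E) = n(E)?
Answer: 298477/3 ≈ 99492.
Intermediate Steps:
g(l, E) = 4
h = 297550/3 (h = (⅓)*297550 = 297550/3 ≈ 99183.)
w(a) = -309 (w(a) = 9 - 106*3 = 9 - 318 = -309)
h - w(1*g(-1, 6) + 5) = 297550/3 - 1*(-309) = 297550/3 + 309 = 298477/3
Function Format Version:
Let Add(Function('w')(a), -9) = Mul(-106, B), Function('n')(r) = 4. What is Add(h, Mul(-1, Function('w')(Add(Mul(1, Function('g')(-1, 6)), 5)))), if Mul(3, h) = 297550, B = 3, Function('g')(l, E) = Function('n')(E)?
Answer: Rational(298477, 3) ≈ 99492.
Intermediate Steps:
Function('g')(l, E) = 4
h = Rational(297550, 3) (h = Mul(Rational(1, 3), 297550) = Rational(297550, 3) ≈ 99183.)
Function('w')(a) = -309 (Function('w')(a) = Add(9, Mul(-106, 3)) = Add(9, -318) = -309)
Add(h, Mul(-1, Function('w')(Add(Mul(1, Function('g')(-1, 6)), 5)))) = Add(Rational(297550, 3), Mul(-1, -309)) = Add(Rational(297550, 3), 309) = Rational(298477, 3)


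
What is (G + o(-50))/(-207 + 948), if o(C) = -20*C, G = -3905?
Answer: -2905/741 ≈ -3.9204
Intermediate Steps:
(G + o(-50))/(-207 + 948) = (-3905 - 20*(-50))/(-207 + 948) = (-3905 + 1000)/741 = -2905*1/741 = -2905/741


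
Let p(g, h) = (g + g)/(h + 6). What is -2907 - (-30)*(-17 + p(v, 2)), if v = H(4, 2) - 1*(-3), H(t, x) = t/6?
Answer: -6779/2 ≈ -3389.5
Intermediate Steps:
H(t, x) = t/6 (H(t, x) = t*(1/6) = t/6)
v = 11/3 (v = (1/6)*4 - 1*(-3) = 2/3 + 3 = 11/3 ≈ 3.6667)
p(g, h) = 2*g/(6 + h) (p(g, h) = (2*g)/(6 + h) = 2*g/(6 + h))
-2907 - (-30)*(-17 + p(v, 2)) = -2907 - (-30)*(-17 + 2*(11/3)/(6 + 2)) = -2907 - (-30)*(-17 + 2*(11/3)/8) = -2907 - (-30)*(-17 + 2*(11/3)*(1/8)) = -2907 - (-30)*(-17 + 11/12) = -2907 - (-30)*(-193)/12 = -2907 - 1*965/2 = -2907 - 965/2 = -6779/2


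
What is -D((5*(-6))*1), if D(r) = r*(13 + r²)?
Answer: 27390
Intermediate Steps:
-D((5*(-6))*1) = -(5*(-6))*1*(13 + ((5*(-6))*1)²) = -(-30*1)*(13 + (-30*1)²) = -(-30)*(13 + (-30)²) = -(-30)*(13 + 900) = -(-30)*913 = -1*(-27390) = 27390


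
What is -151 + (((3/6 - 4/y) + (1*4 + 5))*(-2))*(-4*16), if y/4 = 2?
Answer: 1001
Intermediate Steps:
y = 8 (y = 4*2 = 8)
-151 + (((3/6 - 4/y) + (1*4 + 5))*(-2))*(-4*16) = -151 + (((3/6 - 4/8) + (1*4 + 5))*(-2))*(-4*16) = -151 + (((3*(⅙) - 4*⅛) + (4 + 5))*(-2))*(-64) = -151 + (((½ - ½) + 9)*(-2))*(-64) = -151 + ((0 + 9)*(-2))*(-64) = -151 + (9*(-2))*(-64) = -151 - 18*(-64) = -151 + 1152 = 1001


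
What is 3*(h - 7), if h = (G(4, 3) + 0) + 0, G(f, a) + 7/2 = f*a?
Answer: 9/2 ≈ 4.5000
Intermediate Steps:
G(f, a) = -7/2 + a*f (G(f, a) = -7/2 + f*a = -7/2 + a*f)
h = 17/2 (h = ((-7/2 + 3*4) + 0) + 0 = ((-7/2 + 12) + 0) + 0 = (17/2 + 0) + 0 = 17/2 + 0 = 17/2 ≈ 8.5000)
3*(h - 7) = 3*(17/2 - 7) = 3*(3/2) = 9/2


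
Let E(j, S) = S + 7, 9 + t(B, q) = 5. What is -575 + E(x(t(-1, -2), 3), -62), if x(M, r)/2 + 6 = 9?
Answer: -630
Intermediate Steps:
t(B, q) = -4 (t(B, q) = -9 + 5 = -4)
x(M, r) = 6 (x(M, r) = -12 + 2*9 = -12 + 18 = 6)
E(j, S) = 7 + S
-575 + E(x(t(-1, -2), 3), -62) = -575 + (7 - 62) = -575 - 55 = -630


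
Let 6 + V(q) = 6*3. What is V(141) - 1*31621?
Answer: -31609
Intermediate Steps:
V(q) = 12 (V(q) = -6 + 6*3 = -6 + 18 = 12)
V(141) - 1*31621 = 12 - 1*31621 = 12 - 31621 = -31609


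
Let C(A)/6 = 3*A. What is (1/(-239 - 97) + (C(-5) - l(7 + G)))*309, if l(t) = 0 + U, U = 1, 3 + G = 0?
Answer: -3149431/112 ≈ -28120.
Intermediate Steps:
G = -3 (G = -3 + 0 = -3)
l(t) = 1 (l(t) = 0 + 1 = 1)
C(A) = 18*A (C(A) = 6*(3*A) = 18*A)
(1/(-239 - 97) + (C(-5) - l(7 + G)))*309 = (1/(-239 - 97) + (18*(-5) - 1*1))*309 = (1/(-336) + (-90 - 1))*309 = (-1/336 - 91)*309 = -30577/336*309 = -3149431/112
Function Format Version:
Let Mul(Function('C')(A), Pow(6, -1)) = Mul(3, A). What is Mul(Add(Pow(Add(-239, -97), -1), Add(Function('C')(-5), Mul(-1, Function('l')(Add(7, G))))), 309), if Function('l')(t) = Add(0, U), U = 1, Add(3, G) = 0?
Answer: Rational(-3149431, 112) ≈ -28120.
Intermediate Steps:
G = -3 (G = Add(-3, 0) = -3)
Function('l')(t) = 1 (Function('l')(t) = Add(0, 1) = 1)
Function('C')(A) = Mul(18, A) (Function('C')(A) = Mul(6, Mul(3, A)) = Mul(18, A))
Mul(Add(Pow(Add(-239, -97), -1), Add(Function('C')(-5), Mul(-1, Function('l')(Add(7, G))))), 309) = Mul(Add(Pow(Add(-239, -97), -1), Add(Mul(18, -5), Mul(-1, 1))), 309) = Mul(Add(Pow(-336, -1), Add(-90, -1)), 309) = Mul(Add(Rational(-1, 336), -91), 309) = Mul(Rational(-30577, 336), 309) = Rational(-3149431, 112)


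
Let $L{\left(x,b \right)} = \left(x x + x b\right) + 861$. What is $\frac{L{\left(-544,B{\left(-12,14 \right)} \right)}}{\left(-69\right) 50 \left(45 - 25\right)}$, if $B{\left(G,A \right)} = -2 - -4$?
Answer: $- \frac{295709}{69000} \approx -4.2856$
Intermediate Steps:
$B{\left(G,A \right)} = 2$ ($B{\left(G,A \right)} = -2 + 4 = 2$)
$L{\left(x,b \right)} = 861 + x^{2} + b x$ ($L{\left(x,b \right)} = \left(x^{2} + b x\right) + 861 = 861 + x^{2} + b x$)
$\frac{L{\left(-544,B{\left(-12,14 \right)} \right)}}{\left(-69\right) 50 \left(45 - 25\right)} = \frac{861 + \left(-544\right)^{2} + 2 \left(-544\right)}{\left(-69\right) 50 \left(45 - 25\right)} = \frac{861 + 295936 - 1088}{\left(-3450\right) \left(45 - 25\right)} = \frac{295709}{\left(-3450\right) 20} = \frac{295709}{-69000} = 295709 \left(- \frac{1}{69000}\right) = - \frac{295709}{69000}$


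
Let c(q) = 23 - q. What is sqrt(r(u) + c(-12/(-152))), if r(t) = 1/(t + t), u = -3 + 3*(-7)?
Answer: sqrt(1190445)/228 ≈ 4.7854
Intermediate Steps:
u = -24 (u = -3 - 21 = -24)
r(t) = 1/(2*t)
sqrt(r(u) + c(-12/(-152))) = sqrt((1/2)/(-24) + (23 - (-12)/(-152))) = sqrt((1/2)*(-1/24) + (23 - (-12)*(-1)/152)) = sqrt(-1/48 + (23 - 1*3/38)) = sqrt(-1/48 + (23 - 3/38)) = sqrt(-1/48 + 871/38) = sqrt(20885/912) = sqrt(1190445)/228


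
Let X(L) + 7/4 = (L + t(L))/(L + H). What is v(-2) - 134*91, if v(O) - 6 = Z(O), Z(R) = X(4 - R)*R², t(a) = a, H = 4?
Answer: -60951/5 ≈ -12190.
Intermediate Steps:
X(L) = -7/4 + 2*L/(4 + L) (X(L) = -7/4 + (L + L)/(L + 4) = -7/4 + (2*L)/(4 + L) = -7/4 + 2*L/(4 + L))
Z(R) = R²*(-24 - R)/(4*(8 - R)) (Z(R) = ((-28 + (4 - R))/(4*(4 + (4 - R))))*R² = ((-24 - R)/(4*(8 - R)))*R² = R²*(-24 - R)/(4*(8 - R)))
v(O) = 6 + O²*(24 + O)/(4*(-8 + O))
v(-2) - 134*91 = (-192 + 24*(-2) + (-2)²*(24 - 2))/(4*(-8 - 2)) - 134*91 = (¼)*(-192 - 48 + 4*22)/(-10) - 12194 = (¼)*(-⅒)*(-192 - 48 + 88) - 12194 = (¼)*(-⅒)*(-152) - 12194 = 19/5 - 12194 = -60951/5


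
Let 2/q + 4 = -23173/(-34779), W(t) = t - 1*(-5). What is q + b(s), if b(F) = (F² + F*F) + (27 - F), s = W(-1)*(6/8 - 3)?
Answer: 22887156/115943 ≈ 197.40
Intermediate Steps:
W(t) = 5 + t (W(t) = t + 5 = 5 + t)
s = -9 (s = (5 - 1)*(6/8 - 3) = 4*(6*(⅛) - 3) = 4*(¾ - 3) = 4*(-9/4) = -9)
q = -69558/115943 (q = 2/(-4 - 23173/(-34779)) = 2/(-4 - 23173*(-1/34779)) = 2/(-4 + 23173/34779) = 2/(-115943/34779) = 2*(-34779/115943) = -69558/115943 ≈ -0.59993)
b(F) = 27 - F + 2*F² (b(F) = (F² + F²) + (27 - F) = 2*F² + (27 - F) = 27 - F + 2*F²)
q + b(s) = -69558/115943 + (27 - 1*(-9) + 2*(-9)²) = -69558/115943 + (27 + 9 + 2*81) = -69558/115943 + (27 + 9 + 162) = -69558/115943 + 198 = 22887156/115943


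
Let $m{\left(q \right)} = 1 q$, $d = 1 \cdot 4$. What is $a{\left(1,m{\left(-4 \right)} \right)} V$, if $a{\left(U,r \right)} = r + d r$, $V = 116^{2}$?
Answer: $-269120$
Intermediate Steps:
$d = 4$
$V = 13456$
$m{\left(q \right)} = q$
$a{\left(U,r \right)} = 5 r$ ($a{\left(U,r \right)} = r + 4 r = 5 r$)
$a{\left(1,m{\left(-4 \right)} \right)} V = 5 \left(-4\right) 13456 = \left(-20\right) 13456 = -269120$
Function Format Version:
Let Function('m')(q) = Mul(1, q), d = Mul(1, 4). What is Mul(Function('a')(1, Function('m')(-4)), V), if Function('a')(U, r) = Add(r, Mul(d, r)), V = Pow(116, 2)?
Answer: -269120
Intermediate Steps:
d = 4
V = 13456
Function('m')(q) = q
Function('a')(U, r) = Mul(5, r) (Function('a')(U, r) = Add(r, Mul(4, r)) = Mul(5, r))
Mul(Function('a')(1, Function('m')(-4)), V) = Mul(Mul(5, -4), 13456) = Mul(-20, 13456) = -269120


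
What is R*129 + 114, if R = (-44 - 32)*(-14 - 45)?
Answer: 578550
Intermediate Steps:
R = 4484 (R = -76*(-59) = 4484)
R*129 + 114 = 4484*129 + 114 = 578436 + 114 = 578550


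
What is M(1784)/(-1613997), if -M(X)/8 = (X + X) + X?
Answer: 14272/537999 ≈ 0.026528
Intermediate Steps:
M(X) = -24*X (M(X) = -8*((X + X) + X) = -8*(2*X + X) = -24*X)
M(1784)/(-1613997) = -24*1784/(-1613997) = -42816*(-1/1613997) = 14272/537999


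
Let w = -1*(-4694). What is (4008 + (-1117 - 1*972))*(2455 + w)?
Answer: 13718931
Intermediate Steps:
w = 4694
(4008 + (-1117 - 1*972))*(2455 + w) = (4008 + (-1117 - 1*972))*(2455 + 4694) = (4008 + (-1117 - 972))*7149 = (4008 - 2089)*7149 = 1919*7149 = 13718931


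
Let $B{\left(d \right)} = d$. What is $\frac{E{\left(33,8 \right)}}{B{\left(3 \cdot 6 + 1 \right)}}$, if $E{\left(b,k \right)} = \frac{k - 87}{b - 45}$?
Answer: $\frac{79}{228} \approx 0.34649$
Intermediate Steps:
$E{\left(b,k \right)} = \frac{-87 + k}{-45 + b}$
$\frac{E{\left(33,8 \right)}}{B{\left(3 \cdot 6 + 1 \right)}} = \frac{\frac{1}{-45 + 33} \left(-87 + 8\right)}{3 \cdot 6 + 1} = \frac{\frac{1}{-12} \left(-79\right)}{18 + 1} = \frac{\left(- \frac{1}{12}\right) \left(-79\right)}{19} = \frac{79}{12} \cdot \frac{1}{19} = \frac{79}{228}$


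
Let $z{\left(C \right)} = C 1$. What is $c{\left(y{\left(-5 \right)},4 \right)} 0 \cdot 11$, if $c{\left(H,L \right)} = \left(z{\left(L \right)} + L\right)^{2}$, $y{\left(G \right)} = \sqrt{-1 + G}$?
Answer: $0$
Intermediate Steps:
$z{\left(C \right)} = C$
$c{\left(H,L \right)} = 4 L^{2}$ ($c{\left(H,L \right)} = \left(L + L\right)^{2} = \left(2 L\right)^{2} = 4 L^{2}$)
$c{\left(y{\left(-5 \right)},4 \right)} 0 \cdot 11 = 4 \cdot 4^{2} \cdot 0 \cdot 11 = 4 \cdot 16 \cdot 0 \cdot 11 = 64 \cdot 0 \cdot 11 = 0 \cdot 11 = 0$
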